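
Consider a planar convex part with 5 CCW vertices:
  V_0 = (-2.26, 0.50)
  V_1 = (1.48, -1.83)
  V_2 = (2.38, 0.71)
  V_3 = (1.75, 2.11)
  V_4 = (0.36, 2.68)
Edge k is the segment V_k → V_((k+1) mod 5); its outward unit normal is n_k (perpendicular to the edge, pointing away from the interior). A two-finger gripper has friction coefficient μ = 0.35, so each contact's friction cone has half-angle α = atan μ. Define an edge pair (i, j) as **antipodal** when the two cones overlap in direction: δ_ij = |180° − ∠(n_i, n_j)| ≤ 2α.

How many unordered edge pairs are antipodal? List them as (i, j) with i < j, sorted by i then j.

count = 3; pairs: (0,2), (0,3), (1,4)

α = atan 0.35 = 19.29°;  2α = 38.58°
n_0 = (-0.5288, -0.8488)
n_1 = (+0.9426, -0.3340)
n_2 = (+0.9119, +0.4104)
n_3 = (+0.3794, +0.9252)
n_4 = (-0.6396, +0.7687)
  (0,1): δ = 77.59°  ·
  (0,2): δ = 33.85°  ✓
  (0,3): δ = 9.63°  ✓
  (0,4): δ = 71.69°  ·
  (1,2): δ = 136.26°  ·
  (1,3): δ = 92.79°  ·
  (1,4): δ = 30.73°  ✓
  (2,3): δ = 136.52°  ·
  (2,4): δ = 74.47°  ·
  (3,4): δ = 117.94°  ·
antipodal pairs: 3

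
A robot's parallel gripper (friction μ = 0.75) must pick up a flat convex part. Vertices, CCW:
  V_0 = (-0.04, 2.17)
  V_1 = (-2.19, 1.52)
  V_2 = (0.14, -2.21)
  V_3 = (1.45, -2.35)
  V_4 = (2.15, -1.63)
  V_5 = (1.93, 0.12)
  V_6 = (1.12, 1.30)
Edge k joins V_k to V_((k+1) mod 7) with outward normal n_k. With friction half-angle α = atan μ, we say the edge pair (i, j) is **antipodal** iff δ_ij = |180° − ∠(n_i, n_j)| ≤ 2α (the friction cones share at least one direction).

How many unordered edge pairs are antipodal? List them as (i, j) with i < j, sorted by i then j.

α = atan 0.75 = 36.87°;  2α = 73.74°
n_0 = (-0.2894, +0.9572)
n_1 = (-0.8481, -0.5298)
n_2 = (-0.1063, -0.9943)
n_3 = (+0.7170, -0.6971)
n_4 = (+0.9922, +0.1247)
n_5 = (+0.8244, +0.5659)
n_6 = (+0.6000, +0.8000)
  (0,1): δ = 74.83°  ·
  (0,2): δ = 22.92°  ✓
  (0,3): δ = 28.99°  ✓
  (0,4): δ = 80.34°  ·
  (0,5): δ = 107.65°  ·
  (0,6): δ = 126.31°  ·
  (1,2): δ = 128.09°  ·
  (1,3): δ = 76.18°  ·
  (1,4): δ = 24.83°  ✓
  (1,5): δ = 2.48°  ✓
  (1,6): δ = 21.14°  ✓
  (2,3): δ = 128.09°  ·
  (2,4): δ = 76.73°  ·
  (2,5): δ = 49.43°  ✓
  (2,6): δ = 30.77°  ✓
  (3,4): δ = 128.64°  ·
  (3,5): δ = 101.34°  ·
  (3,6): δ = 82.68°  ·
  (4,5): δ = 152.70°  ·
  (4,6): δ = 134.04°  ·
  (5,6): δ = 161.34°  ·
antipodal pairs: 7

count = 7; pairs: (0,2), (0,3), (1,4), (1,5), (1,6), (2,5), (2,6)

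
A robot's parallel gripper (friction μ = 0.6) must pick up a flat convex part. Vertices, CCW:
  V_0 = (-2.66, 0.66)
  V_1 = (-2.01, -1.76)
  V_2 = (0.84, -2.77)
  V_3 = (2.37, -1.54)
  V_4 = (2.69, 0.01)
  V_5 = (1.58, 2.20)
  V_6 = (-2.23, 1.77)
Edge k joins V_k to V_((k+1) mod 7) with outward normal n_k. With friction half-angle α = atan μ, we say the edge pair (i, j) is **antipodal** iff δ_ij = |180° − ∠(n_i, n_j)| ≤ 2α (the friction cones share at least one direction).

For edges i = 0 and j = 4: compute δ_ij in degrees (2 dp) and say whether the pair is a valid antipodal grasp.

α = atan 0.6 = 30.96°;  2α = 61.93°
edge 0: e_0 = (+0.65, -2.42);  n_0 = (-0.9658, -0.2594)
edge 4: e_4 = (-1.11, +2.19);  n_4 = (+0.8920, +0.4521)
∠(n_0, n_4) = 168.16°
δ = |180° − 168.16°| = 11.84°
11.84° ≤ 2α = 61.93°  →  valid

δ = 11.84°, valid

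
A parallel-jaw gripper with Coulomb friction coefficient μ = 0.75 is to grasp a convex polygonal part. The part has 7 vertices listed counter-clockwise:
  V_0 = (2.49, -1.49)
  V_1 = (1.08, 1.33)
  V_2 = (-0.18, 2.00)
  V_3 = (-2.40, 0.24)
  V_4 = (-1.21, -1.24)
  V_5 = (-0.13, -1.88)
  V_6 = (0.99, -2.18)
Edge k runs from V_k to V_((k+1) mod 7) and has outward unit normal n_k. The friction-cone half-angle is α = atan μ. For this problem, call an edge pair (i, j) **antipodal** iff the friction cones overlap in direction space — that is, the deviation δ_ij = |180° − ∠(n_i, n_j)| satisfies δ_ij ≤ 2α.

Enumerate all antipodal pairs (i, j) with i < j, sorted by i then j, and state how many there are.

α = atan 0.75 = 36.87°;  2α = 73.74°
n_0 = (+0.8944, +0.4472)
n_1 = (+0.4695, +0.8829)
n_2 = (-0.6212, +0.7836)
n_3 = (-0.7793, -0.6266)
n_4 = (-0.5098, -0.8603)
n_5 = (-0.2587, -0.9659)
n_6 = (+0.4179, -0.9085)
  (0,1): δ = 144.57°  ·
  (0,2): δ = 78.16°  ·
  (0,3): δ = 12.24°  ✓
  (0,4): δ = 32.78°  ✓
  (0,5): δ = 48.44°  ✓
  (0,6): δ = 88.14°  ·
  (1,2): δ = 113.59°  ·
  (1,3): δ = 23.20°  ✓
  (1,4): δ = 2.65°  ✓
  (1,5): δ = 13.01°  ✓
  (1,6): δ = 52.70°  ✓
  (2,3): δ = 89.61°  ·
  (2,4): δ = 69.06°  ✓
  (2,5): δ = 53.40°  ✓
  (2,6): δ = 13.70°  ✓
  (3,4): δ = 159.45°  ·
  (3,5): δ = 143.80°  ·
  (3,6): δ = 104.10°  ·
  (4,5): δ = 164.34°  ·
  (4,6): δ = 124.65°  ·
  (5,6): δ = 140.30°  ·
antipodal pairs: 10

count = 10; pairs: (0,3), (0,4), (0,5), (1,3), (1,4), (1,5), (1,6), (2,4), (2,5), (2,6)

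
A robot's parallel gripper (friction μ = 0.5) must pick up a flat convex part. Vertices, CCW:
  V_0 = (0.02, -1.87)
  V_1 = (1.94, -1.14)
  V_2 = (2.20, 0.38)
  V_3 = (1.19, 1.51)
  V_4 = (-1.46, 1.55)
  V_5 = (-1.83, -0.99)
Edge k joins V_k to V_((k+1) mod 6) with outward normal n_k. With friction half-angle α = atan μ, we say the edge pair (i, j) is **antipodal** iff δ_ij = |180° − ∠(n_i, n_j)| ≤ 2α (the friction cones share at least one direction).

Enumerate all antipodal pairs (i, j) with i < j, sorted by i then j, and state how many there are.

α = atan 0.5 = 26.57°;  2α = 53.13°
n_0 = (+0.3554, -0.9347)
n_1 = (+0.9857, -0.1686)
n_2 = (+0.7456, +0.6664)
n_3 = (+0.0151, +0.9999)
n_4 = (-0.9896, +0.1441)
n_5 = (-0.4296, -0.9030)
  (0,1): δ = 120.52°  ·
  (0,2): δ = 69.03°  ·
  (0,3): δ = 21.68°  ✓
  (0,4): δ = 60.89°  ·
  (0,5): δ = 133.74°  ·
  (1,2): δ = 128.50°  ·
  (1,3): δ = 81.16°  ·
  (1,4): δ = 1.42°  ✓
  (1,5): δ = 74.27°  ·
  (2,3): δ = 132.66°  ·
  (2,4): δ = 50.08°  ✓
  (2,5): δ = 22.77°  ✓
  (3,4): δ = 97.42°  ·
  (3,5): δ = 24.57°  ✓
  (4,5): δ = 107.15°  ·
antipodal pairs: 5

count = 5; pairs: (0,3), (1,4), (2,4), (2,5), (3,5)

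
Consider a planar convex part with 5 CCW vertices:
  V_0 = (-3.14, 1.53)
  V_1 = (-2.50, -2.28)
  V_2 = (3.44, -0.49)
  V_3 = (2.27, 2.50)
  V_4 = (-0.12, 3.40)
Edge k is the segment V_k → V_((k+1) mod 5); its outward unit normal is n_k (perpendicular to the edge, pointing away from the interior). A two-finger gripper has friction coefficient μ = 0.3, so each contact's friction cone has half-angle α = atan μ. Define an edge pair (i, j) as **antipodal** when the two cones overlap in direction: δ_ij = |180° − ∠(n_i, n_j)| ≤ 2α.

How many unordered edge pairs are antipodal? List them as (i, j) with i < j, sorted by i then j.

count = 2; pairs: (0,2), (1,4)

α = atan 0.3 = 16.70°;  2α = 33.40°
n_0 = (-0.9862, -0.1657)
n_1 = (+0.2885, -0.9575)
n_2 = (+0.9312, +0.3644)
n_3 = (+0.3524, +0.9358)
n_4 = (-0.5265, +0.8502)
  (0,1): δ = 82.77°  ·
  (0,2): δ = 11.84°  ✓
  (0,3): δ = 59.83°  ·
  (0,4): δ = 112.23°  ·
  (1,2): δ = 85.40°  ·
  (1,3): δ = 37.40°  ·
  (1,4): δ = 15.00°  ✓
  (2,3): δ = 132.01°  ·
  (2,4): δ = 79.60°  ·
  (3,4): δ = 127.60°  ·
antipodal pairs: 2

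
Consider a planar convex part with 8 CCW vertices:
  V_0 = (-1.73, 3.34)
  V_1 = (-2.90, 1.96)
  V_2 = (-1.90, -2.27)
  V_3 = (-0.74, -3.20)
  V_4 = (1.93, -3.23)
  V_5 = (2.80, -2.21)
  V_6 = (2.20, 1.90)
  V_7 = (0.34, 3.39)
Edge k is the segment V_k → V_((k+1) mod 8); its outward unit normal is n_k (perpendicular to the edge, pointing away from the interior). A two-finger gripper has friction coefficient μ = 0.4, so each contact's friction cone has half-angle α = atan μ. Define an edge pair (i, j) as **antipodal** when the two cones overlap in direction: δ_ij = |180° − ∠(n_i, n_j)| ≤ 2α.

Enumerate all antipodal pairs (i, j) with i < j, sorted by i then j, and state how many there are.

α = atan 0.4 = 21.80°;  2α = 43.60°
n_0 = (-0.7628, +0.6467)
n_1 = (-0.9732, -0.2301)
n_2 = (-0.6255, -0.7802)
n_3 = (-0.0112, -0.9999)
n_4 = (+0.7608, -0.6489)
n_5 = (+0.9895, +0.1445)
n_6 = (+0.6252, +0.7805)
n_7 = (-0.0241, +0.9997)
  (0,1): δ = 126.41°  ·
  (0,2): δ = 88.43°  ·
  (0,3): δ = 50.35°  ·
  (0,4): δ = 0.17°  ✓
  (0,5): δ = 48.60°  ·
  (0,6): δ = 91.59°  ·
  (0,7): δ = 131.68°  ·
  (1,2): δ = 142.02°  ·
  (1,3): δ = 103.94°  ·
  (1,4): δ = 53.76°  ·
  (1,5): δ = 5.00°  ✓
  (1,6): δ = 38.00°  ✓
  (1,7): δ = 78.08°  ·
  (2,3): δ = 141.92°  ·
  (2,4): δ = 91.74°  ·
  (2,5): δ = 42.97°  ✓
  (2,6): δ = 0.02°  ✓
  (2,7): δ = 40.10°  ✓
  (3,4): δ = 129.82°  ·
  (3,5): δ = 81.05°  ·
  (3,6): δ = 38.05°  ✓
  (3,7): δ = 2.03°  ✓
  (4,5): δ = 131.23°  ·
  (4,6): δ = 88.24°  ·
  (4,7): δ = 48.15°  ·
  (5,6): δ = 137.00°  ·
  (5,7): δ = 96.92°  ·
  (6,7): δ = 139.92°  ·
antipodal pairs: 8

count = 8; pairs: (0,4), (1,5), (1,6), (2,5), (2,6), (2,7), (3,6), (3,7)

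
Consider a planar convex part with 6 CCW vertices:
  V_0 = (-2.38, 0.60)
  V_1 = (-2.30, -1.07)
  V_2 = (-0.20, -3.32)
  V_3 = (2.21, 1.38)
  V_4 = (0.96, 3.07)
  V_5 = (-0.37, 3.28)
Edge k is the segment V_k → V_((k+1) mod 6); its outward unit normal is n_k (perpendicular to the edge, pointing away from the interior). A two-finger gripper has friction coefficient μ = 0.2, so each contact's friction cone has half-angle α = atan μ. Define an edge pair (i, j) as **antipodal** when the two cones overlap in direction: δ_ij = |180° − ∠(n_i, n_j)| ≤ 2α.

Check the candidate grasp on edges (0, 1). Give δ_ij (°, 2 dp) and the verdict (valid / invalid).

δ = 139.72°, invalid

α = atan 0.2 = 11.31°;  2α = 22.62°
edge 0: e_0 = (+0.08, -1.67);  n_0 = (-0.9989, -0.0478)
edge 1: e_1 = (+2.10, -2.25);  n_1 = (-0.7311, -0.6823)
∠(n_0, n_1) = 40.28°
δ = |180° − 40.28°| = 139.72°
139.72° > 2α = 22.62°  →  invalid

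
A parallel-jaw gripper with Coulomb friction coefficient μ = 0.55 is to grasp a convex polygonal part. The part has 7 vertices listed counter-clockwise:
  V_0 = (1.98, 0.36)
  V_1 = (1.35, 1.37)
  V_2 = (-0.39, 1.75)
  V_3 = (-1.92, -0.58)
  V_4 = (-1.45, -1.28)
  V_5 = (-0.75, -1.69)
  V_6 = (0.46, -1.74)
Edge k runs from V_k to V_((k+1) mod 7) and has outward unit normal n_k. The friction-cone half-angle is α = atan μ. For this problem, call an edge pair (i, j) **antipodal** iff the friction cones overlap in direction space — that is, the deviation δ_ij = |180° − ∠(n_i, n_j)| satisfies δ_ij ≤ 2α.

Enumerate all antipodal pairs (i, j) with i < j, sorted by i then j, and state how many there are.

count = 7; pairs: (0,3), (0,4), (0,5), (1,3), (1,4), (1,5), (2,6)

α = atan 0.55 = 28.81°;  2α = 57.62°
n_0 = (+0.8485, +0.5292)
n_1 = (+0.2134, +0.9770)
n_2 = (-0.8359, +0.5489)
n_3 = (-0.8302, -0.5574)
n_4 = (-0.5054, -0.8629)
n_5 = (-0.0413, -0.9991)
n_6 = (+0.8101, -0.5863)
  (0,1): δ = 134.27°  ·
  (0,2): δ = 65.25°  ·
  (0,3): δ = 1.92°  ✓
  (0,4): δ = 27.69°  ✓
  (0,5): δ = 55.68°  ✓
  (0,6): δ = 112.15°  ·
  (1,2): δ = 110.97°  ·
  (1,3): δ = 43.80°  ✓
  (1,4): δ = 18.04°  ✓
  (1,5): δ = 9.95°  ✓
  (1,6): δ = 66.42°  ·
  (2,3): δ = 112.83°  ·
  (2,4): δ = 87.07°  ·
  (2,5): δ = 59.08°  ·
  (2,6): δ = 2.61°  ✓
  (3,4): δ = 154.24°  ·
  (3,5): δ = 126.24°  ·
  (3,6): δ = 69.78°  ·
  (4,5): δ = 152.01°  ·
  (4,6): δ = 95.54°  ·
  (5,6): δ = 123.53°  ·
antipodal pairs: 7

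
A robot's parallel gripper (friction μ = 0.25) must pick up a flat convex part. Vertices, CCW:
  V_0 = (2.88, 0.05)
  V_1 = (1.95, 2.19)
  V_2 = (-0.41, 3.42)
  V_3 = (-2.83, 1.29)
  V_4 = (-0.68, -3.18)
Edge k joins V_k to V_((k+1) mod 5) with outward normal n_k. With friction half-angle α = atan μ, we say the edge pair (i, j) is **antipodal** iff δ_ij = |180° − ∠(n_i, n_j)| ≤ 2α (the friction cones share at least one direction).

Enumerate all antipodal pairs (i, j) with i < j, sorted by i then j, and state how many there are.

α = atan 0.25 = 14.04°;  2α = 28.07°
n_0 = (+0.9171, +0.3986)
n_1 = (+0.4622, +0.8868)
n_2 = (-0.6607, +0.7507)
n_3 = (-0.9012, -0.4335)
n_4 = (+0.6719, -0.7406)
  (0,1): δ = 141.02°  ·
  (0,2): δ = 72.14°  ·
  (0,3): δ = 2.20°  ✓
  (0,4): δ = 108.73°  ·
  (1,2): δ = 111.12°  ·
  (1,3): δ = 36.79°  ·
  (1,4): δ = 69.75°  ·
  (2,3): δ = 105.67°  ·
  (2,4): δ = 0.86°  ✓
  (3,4): δ = 73.47°  ·
antipodal pairs: 2

count = 2; pairs: (0,3), (2,4)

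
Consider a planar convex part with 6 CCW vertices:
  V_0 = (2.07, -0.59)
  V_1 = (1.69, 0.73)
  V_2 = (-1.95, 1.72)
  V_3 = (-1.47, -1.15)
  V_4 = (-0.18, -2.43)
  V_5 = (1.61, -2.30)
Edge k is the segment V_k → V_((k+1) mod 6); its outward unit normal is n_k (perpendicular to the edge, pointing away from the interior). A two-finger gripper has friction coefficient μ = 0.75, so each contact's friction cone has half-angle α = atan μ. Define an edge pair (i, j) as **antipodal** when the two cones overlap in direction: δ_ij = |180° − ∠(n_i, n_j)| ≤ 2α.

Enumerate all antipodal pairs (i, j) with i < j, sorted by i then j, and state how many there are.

count = 7; pairs: (0,2), (0,3), (1,2), (1,3), (1,4), (2,5), (3,5)

α = atan 0.75 = 36.87°;  2α = 73.74°
n_0 = (+0.9610, +0.2766)
n_1 = (+0.2624, +0.9649)
n_2 = (-0.9863, -0.1650)
n_3 = (-0.7044, -0.7099)
n_4 = (+0.0724, -0.9974)
n_5 = (+0.9657, -0.2598)
  (0,1): δ = 121.28°  ·
  (0,2): δ = 6.57°  ✓
  (0,3): δ = 29.16°  ✓
  (0,4): δ = 78.09°  ·
  (0,5): δ = 148.88°  ·
  (1,2): δ = 65.29°  ✓
  (1,3): δ = 29.56°  ✓
  (1,4): δ = 19.37°  ✓
  (1,5): δ = 90.16°  ·
  (2,3): δ = 144.27°  ·
  (2,4): δ = 95.34°  ·
  (2,5): δ = 24.55°  ✓
  (3,4): δ = 131.07°  ·
  (3,5): δ = 60.28°  ✓
  (4,5): δ = 109.21°  ·
antipodal pairs: 7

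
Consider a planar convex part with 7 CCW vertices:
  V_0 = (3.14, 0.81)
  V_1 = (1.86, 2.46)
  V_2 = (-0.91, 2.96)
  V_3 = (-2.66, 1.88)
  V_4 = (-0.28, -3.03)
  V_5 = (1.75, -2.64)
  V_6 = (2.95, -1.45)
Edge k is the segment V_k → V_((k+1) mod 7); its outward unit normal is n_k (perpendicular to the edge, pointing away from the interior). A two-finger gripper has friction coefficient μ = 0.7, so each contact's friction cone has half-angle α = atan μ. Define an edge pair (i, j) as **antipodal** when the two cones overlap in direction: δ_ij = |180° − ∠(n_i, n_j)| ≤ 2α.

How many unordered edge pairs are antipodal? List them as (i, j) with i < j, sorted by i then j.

α = atan 0.7 = 34.99°;  2α = 69.98°
n_0 = (+0.7901, +0.6129)
n_1 = (+0.1776, +0.9841)
n_2 = (-0.5252, +0.8510)
n_3 = (-0.8999, -0.4362)
n_4 = (+0.1887, -0.9820)
n_5 = (+0.7041, -0.7101)
n_6 = (+0.9965, -0.0838)
  (0,1): δ = 138.03°  ·
  (0,2): δ = 96.12°  ·
  (0,3): δ = 11.94°  ✓
  (0,4): δ = 63.07°  ✓
  (0,5): δ = 96.96°  ·
  (0,6): δ = 137.39°  ·
  (1,2): δ = 138.09°  ·
  (1,3): δ = 53.91°  ✓
  (1,4): δ = 21.11°  ✓
  (1,5): δ = 54.99°  ✓
  (1,6): δ = 95.43°  ·
  (2,3): δ = 95.82°  ·
  (2,4): δ = 20.81°  ✓
  (2,5): δ = 13.08°  ✓
  (2,6): δ = 53.51°  ✓
  (3,4): δ = 104.99°  ·
  (3,5): δ = 71.10°  ·
  (3,6): δ = 30.67°  ✓
  (4,5): δ = 146.11°  ·
  (4,6): δ = 105.68°  ·
  (5,6): δ = 139.57°  ·
antipodal pairs: 9

count = 9; pairs: (0,3), (0,4), (1,3), (1,4), (1,5), (2,4), (2,5), (2,6), (3,6)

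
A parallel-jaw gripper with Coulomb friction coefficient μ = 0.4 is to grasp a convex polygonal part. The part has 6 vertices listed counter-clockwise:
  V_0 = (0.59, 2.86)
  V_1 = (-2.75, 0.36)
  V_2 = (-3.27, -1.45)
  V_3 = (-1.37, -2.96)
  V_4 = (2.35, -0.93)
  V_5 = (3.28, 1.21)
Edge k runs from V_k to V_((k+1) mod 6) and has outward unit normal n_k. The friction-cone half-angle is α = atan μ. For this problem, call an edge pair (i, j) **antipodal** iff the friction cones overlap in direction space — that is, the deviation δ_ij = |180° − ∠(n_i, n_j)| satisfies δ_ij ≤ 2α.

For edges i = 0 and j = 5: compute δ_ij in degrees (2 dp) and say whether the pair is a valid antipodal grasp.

α = atan 0.4 = 21.80°;  2α = 43.60°
edge 0: e_0 = (-3.34, -2.50);  n_0 = (-0.5992, +0.8006)
edge 5: e_5 = (-2.69, +1.65);  n_5 = (+0.5229, +0.8524)
∠(n_0, n_5) = 68.34°
δ = |180° − 68.34°| = 111.66°
111.66° > 2α = 43.60°  →  invalid

δ = 111.66°, invalid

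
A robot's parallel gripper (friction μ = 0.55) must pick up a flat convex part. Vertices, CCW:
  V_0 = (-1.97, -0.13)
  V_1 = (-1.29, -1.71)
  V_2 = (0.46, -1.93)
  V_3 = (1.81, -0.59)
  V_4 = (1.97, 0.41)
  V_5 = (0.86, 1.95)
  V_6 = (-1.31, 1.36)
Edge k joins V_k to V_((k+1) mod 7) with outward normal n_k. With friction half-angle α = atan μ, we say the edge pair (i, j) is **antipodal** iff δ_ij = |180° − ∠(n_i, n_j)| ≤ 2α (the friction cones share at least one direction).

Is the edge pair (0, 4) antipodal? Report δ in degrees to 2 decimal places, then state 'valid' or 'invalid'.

δ = 12.50°, valid

α = atan 0.55 = 28.81°;  2α = 57.62°
edge 0: e_0 = (+0.68, -1.58);  n_0 = (-0.9185, -0.3953)
edge 4: e_4 = (-1.11, +1.54);  n_4 = (+0.8112, +0.5847)
∠(n_0, n_4) = 167.50°
δ = |180° − 167.50°| = 12.50°
12.50° ≤ 2α = 57.62°  →  valid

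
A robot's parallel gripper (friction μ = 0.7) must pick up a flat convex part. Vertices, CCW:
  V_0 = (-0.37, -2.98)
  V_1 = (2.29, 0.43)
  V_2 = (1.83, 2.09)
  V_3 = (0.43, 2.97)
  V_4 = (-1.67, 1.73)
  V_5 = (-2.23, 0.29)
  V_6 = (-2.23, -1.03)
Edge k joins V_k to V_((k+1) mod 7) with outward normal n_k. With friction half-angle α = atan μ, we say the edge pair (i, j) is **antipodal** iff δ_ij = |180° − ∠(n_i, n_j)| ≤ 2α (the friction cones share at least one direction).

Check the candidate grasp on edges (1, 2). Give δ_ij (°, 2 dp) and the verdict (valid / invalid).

α = atan 0.7 = 34.99°;  2α = 69.98°
edge 1: e_1 = (-0.46, +1.66);  n_1 = (+0.9637, +0.2670)
edge 2: e_2 = (-1.40, +0.88);  n_2 = (+0.5322, +0.8466)
∠(n_1, n_2) = 42.36°
δ = |180° − 42.36°| = 137.64°
137.64° > 2α = 69.98°  →  invalid

δ = 137.64°, invalid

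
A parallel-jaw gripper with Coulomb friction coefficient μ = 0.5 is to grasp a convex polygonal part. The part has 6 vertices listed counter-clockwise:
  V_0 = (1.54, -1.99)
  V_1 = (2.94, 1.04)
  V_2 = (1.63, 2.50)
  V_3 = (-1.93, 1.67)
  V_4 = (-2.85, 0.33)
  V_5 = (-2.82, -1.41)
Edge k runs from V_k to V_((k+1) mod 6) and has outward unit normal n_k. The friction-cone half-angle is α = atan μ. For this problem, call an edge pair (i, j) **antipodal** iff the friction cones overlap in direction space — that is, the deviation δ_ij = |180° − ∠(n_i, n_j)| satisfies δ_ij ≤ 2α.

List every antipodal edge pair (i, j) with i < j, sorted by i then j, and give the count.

count = 6; pairs: (0,2), (0,3), (0,4), (1,4), (1,5), (2,5)

α = atan 0.5 = 26.57°;  2α = 53.13°
n_0 = (+0.9078, -0.4194)
n_1 = (+0.7443, +0.6678)
n_2 = (-0.2271, +0.9739)
n_3 = (-0.8244, +0.5660)
n_4 = (-0.9999, -0.0172)
n_5 = (-0.1319, -0.9913)
  (0,1): δ = 113.30°  ·
  (0,2): δ = 52.08°  ✓
  (0,3): δ = 9.67°  ✓
  (0,4): δ = 25.79°  ✓
  (0,5): δ = 107.22°  ·
  (1,2): δ = 118.78°  ·
  (1,3): δ = 76.37°  ·
  (1,4): δ = 40.91°  ✓
  (1,5): δ = 40.52°  ✓
  (2,3): δ = 137.60°  ·
  (2,4): δ = 102.14°  ·
  (2,5): δ = 20.70°  ✓
  (3,4): δ = 144.54°  ·
  (3,5): δ = 63.11°  ·
  (4,5): δ = 98.57°  ·
antipodal pairs: 6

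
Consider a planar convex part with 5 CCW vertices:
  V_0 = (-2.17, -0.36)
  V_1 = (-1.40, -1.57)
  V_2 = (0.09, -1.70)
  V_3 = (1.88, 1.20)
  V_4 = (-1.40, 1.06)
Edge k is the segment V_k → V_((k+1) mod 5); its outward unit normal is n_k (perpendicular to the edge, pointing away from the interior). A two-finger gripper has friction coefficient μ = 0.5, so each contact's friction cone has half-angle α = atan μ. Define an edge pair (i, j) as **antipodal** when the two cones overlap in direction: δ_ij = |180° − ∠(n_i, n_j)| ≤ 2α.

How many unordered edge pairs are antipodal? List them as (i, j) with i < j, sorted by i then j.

α = atan 0.5 = 26.57°;  2α = 53.13°
n_0 = (-0.8437, -0.5369)
n_1 = (-0.0869, -0.9962)
n_2 = (+0.8510, -0.5252)
n_3 = (-0.0426, +0.9991)
n_4 = (-0.8791, +0.4767)
  (0,1): δ = 127.46°  ·
  (0,2): δ = 64.16°  ·
  (0,3): δ = 59.97°  ·
  (0,4): δ = 119.06°  ·
  (1,2): δ = 116.70°  ·
  (1,3): δ = 7.43°  ✓
  (1,4): δ = 66.52°  ·
  (2,3): δ = 55.87°  ·
  (2,4): δ = 3.22°  ✓
  (3,4): δ = 120.91°  ·
antipodal pairs: 2

count = 2; pairs: (1,3), (2,4)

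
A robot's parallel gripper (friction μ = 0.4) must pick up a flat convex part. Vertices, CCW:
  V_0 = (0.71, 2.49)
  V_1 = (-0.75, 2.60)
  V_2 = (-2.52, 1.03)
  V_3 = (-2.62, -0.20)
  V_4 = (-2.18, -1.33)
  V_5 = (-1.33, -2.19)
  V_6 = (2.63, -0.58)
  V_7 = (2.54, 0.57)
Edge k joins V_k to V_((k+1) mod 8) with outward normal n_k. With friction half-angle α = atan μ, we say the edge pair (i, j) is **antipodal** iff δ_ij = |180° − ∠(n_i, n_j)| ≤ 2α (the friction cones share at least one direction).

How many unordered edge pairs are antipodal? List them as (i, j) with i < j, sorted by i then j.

count = 8; pairs: (0,4), (0,5), (1,5), (2,6), (3,6), (3,7), (4,6), (4,7)

α = atan 0.4 = 21.80°;  2α = 43.60°
n_0 = (+0.0751, +0.9972)
n_1 = (-0.6636, +0.7481)
n_2 = (-0.9967, +0.0810)
n_3 = (-0.9318, -0.3628)
n_4 = (-0.7112, -0.7030)
n_5 = (+0.3766, -0.9264)
n_6 = (+0.9970, +0.0780)
n_7 = (+0.7239, +0.6899)
  (0,1): δ = 134.12°  ·
  (0,2): δ = 90.34°  ·
  (0,3): δ = 64.42°  ·
  (0,4): δ = 41.03°  ✓
  (0,5): δ = 26.43°  ✓
  (0,6): δ = 98.78°  ·
  (0,7): δ = 137.93°  ·
  (1,2): δ = 136.22°  ·
  (1,3): δ = 110.30°  ·
  (1,4): δ = 86.91°  ·
  (1,5): δ = 19.45°  ✓
  (1,6): δ = 52.90°  ·
  (1,7): δ = 92.05°  ·
  (2,3): δ = 154.08°  ·
  (2,4): δ = 130.69°  ·
  (2,5): δ = 63.23°  ·
  (2,6): δ = 9.12°  ✓
  (2,7): δ = 48.27°  ·
  (3,4): δ = 156.61°  ·
  (3,5): δ = 89.15°  ·
  (3,6): δ = 16.80°  ✓
  (3,7): δ = 22.35°  ✓
  (4,5): δ = 112.54°  ·
  (4,6): δ = 40.19°  ✓
  (4,7): δ = 1.04°  ✓
  (5,6): δ = 107.65°  ·
  (5,7): δ = 68.50°  ·
  (6,7): δ = 140.85°  ·
antipodal pairs: 8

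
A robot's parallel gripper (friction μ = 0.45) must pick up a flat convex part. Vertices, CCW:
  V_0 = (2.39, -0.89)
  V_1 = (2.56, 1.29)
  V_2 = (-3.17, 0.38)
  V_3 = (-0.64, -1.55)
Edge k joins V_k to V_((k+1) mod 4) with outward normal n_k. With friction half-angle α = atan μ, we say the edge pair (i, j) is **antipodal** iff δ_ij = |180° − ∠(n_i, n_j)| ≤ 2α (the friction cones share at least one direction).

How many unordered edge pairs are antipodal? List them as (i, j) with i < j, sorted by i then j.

count = 2; pairs: (1,2), (1,3)

α = atan 0.45 = 24.23°;  2α = 48.46°
n_0 = (+0.9970, -0.0777)
n_1 = (-0.1568, +0.9876)
n_2 = (-0.6065, -0.7951)
n_3 = (+0.2128, -0.9771)
  (0,1): δ = 76.52°  ·
  (0,2): δ = 57.12°  ·
  (0,3): δ = 106.75°  ·
  (1,2): δ = 46.36°  ✓
  (1,3): δ = 3.26°  ✓
  (2,3): δ = 130.37°  ·
antipodal pairs: 2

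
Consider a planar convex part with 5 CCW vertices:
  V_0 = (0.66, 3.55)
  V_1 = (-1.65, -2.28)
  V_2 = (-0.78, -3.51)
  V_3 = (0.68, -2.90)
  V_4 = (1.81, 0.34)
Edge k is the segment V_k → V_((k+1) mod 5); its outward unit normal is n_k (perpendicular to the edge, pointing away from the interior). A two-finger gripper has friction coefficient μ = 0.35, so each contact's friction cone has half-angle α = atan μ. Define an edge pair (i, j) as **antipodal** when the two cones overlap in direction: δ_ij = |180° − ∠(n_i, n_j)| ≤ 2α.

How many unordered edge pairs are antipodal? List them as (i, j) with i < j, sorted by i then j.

α = atan 0.35 = 19.29°;  2α = 38.58°
n_0 = (-0.9297, +0.3684)
n_1 = (-0.8164, -0.5775)
n_2 = (+0.3855, -0.9227)
n_3 = (+0.9442, -0.3293)
n_4 = (+0.9414, +0.3373)
  (0,1): δ = 123.11°  ·
  (0,2): δ = 45.71°  ·
  (0,3): δ = 2.39°  ✓
  (0,4): δ = 41.33°  ·
  (1,2): δ = 102.60°  ·
  (1,3): δ = 54.50°  ·
  (1,4): δ = 15.56°  ✓
  (2,3): δ = 131.90°  ·
  (2,4): δ = 92.97°  ·
  (3,4): δ = 141.06°  ·
antipodal pairs: 2

count = 2; pairs: (0,3), (1,4)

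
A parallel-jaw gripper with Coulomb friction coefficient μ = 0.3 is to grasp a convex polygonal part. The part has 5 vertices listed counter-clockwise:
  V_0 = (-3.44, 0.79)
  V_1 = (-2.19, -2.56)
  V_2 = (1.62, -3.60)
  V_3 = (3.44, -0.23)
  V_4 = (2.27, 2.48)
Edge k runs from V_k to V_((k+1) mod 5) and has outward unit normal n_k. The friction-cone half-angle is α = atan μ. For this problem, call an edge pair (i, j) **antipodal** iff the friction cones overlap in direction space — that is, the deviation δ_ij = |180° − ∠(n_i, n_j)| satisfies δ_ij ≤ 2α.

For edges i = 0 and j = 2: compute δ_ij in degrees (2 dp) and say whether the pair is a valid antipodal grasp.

α = atan 0.3 = 16.70°;  2α = 33.40°
edge 0: e_0 = (+1.25, -3.35);  n_0 = (-0.9369, -0.3496)
edge 2: e_2 = (+1.82, +3.37);  n_2 = (+0.8799, -0.4752)
∠(n_0, n_2) = 131.17°
δ = |180° − 131.17°| = 48.83°
48.83° > 2α = 33.40°  →  invalid

δ = 48.83°, invalid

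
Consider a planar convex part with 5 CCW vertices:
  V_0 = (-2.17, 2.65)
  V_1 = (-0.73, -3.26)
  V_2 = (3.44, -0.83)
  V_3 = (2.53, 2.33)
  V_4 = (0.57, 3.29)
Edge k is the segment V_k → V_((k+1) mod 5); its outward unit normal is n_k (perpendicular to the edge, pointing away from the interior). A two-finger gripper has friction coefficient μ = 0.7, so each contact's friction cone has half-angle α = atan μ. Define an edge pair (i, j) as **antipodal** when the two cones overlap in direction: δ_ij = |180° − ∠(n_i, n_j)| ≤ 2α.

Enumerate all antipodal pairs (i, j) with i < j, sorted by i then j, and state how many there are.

count = 4; pairs: (0,2), (0,3), (1,3), (1,4)

α = atan 0.7 = 34.99°;  2α = 69.98°
n_0 = (-0.9716, -0.2367)
n_1 = (+0.5035, -0.8640)
n_2 = (+0.9609, +0.2767)
n_3 = (+0.4399, +0.8981)
n_4 = (-0.2275, +0.9738)
  (0,1): δ = 73.46°  ·
  (0,2): δ = 2.37°  ✓
  (0,3): δ = 50.21°  ✓
  (0,4): δ = 89.45°  ·
  (1,2): δ = 104.17°  ·
  (1,3): δ = 56.33°  ✓
  (1,4): δ = 17.08°  ✓
  (2,3): δ = 132.16°  ·
  (2,4): δ = 92.92°  ·
  (3,4): δ = 140.76°  ·
antipodal pairs: 4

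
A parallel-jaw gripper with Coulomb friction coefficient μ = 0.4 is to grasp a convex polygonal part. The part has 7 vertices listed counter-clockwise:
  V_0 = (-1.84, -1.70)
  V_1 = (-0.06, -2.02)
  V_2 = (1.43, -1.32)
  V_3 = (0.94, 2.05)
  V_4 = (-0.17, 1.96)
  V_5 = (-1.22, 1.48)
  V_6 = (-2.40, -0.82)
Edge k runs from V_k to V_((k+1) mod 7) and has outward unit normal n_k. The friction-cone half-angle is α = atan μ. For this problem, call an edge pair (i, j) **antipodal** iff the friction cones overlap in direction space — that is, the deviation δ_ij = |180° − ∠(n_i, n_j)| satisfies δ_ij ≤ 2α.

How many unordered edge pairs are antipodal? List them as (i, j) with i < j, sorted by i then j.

count = 7; pairs: (0,3), (0,4), (1,3), (1,4), (1,5), (2,5), (2,6)

α = atan 0.4 = 21.80°;  2α = 43.60°
n_0 = (-0.1769, -0.9842)
n_1 = (+0.4252, -0.9051)
n_2 = (+0.9896, +0.1439)
n_3 = (-0.0808, +0.9967)
n_4 = (-0.4158, +0.9095)
n_5 = (-0.8897, +0.4565)
n_6 = (-0.8437, -0.5369)
  (0,1): δ = 144.64°  ·
  (0,2): δ = 71.54°  ·
  (0,3): δ = 14.83°  ✓
  (0,4): δ = 34.76°  ✓
  (0,5): δ = 73.03°  ·
  (0,6): δ = 132.66°  ·
  (1,2): δ = 106.89°  ·
  (1,3): δ = 20.53°  ✓
  (1,4): δ = 0.60°  ✓
  (1,5): δ = 37.68°  ✓
  (1,6): δ = 97.31°  ·
  (2,3): δ = 93.64°  ·
  (2,4): δ = 73.71°  ·
  (2,5): δ = 35.43°  ✓
  (2,6): δ = 24.20°  ✓
  (3,4): δ = 160.07°  ·
  (3,5): δ = 121.80°  ·
  (3,6): δ = 62.16°  ·
  (4,5): δ = 141.73°  ·
  (4,6): δ = 82.10°  ·
  (5,6): δ = 120.37°  ·
antipodal pairs: 7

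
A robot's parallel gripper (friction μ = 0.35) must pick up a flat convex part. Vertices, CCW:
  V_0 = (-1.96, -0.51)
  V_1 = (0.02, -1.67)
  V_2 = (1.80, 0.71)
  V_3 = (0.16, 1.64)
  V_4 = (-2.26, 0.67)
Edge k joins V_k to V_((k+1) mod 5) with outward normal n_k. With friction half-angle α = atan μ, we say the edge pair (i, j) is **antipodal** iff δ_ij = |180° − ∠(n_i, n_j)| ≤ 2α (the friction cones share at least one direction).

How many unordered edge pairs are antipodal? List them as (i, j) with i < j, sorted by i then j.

α = atan 0.35 = 19.29°;  2α = 38.58°
n_0 = (-0.5055, -0.8628)
n_1 = (+0.8008, -0.5989)
n_2 = (+0.4933, +0.8699)
n_3 = (-0.3721, +0.9282)
n_4 = (-0.9692, -0.2464)
  (0,1): δ = 96.43°  ·
  (0,2): δ = 0.81°  ✓
  (0,3): δ = 52.21°  ·
  (0,4): δ = 134.63°  ·
  (1,2): δ = 82.76°  ·
  (1,3): δ = 31.36°  ✓
  (1,4): δ = 51.06°  ·
  (2,3): δ = 128.60°  ·
  (2,4): δ = 46.18°  ·
  (3,4): δ = 97.58°  ·
antipodal pairs: 2

count = 2; pairs: (0,2), (1,3)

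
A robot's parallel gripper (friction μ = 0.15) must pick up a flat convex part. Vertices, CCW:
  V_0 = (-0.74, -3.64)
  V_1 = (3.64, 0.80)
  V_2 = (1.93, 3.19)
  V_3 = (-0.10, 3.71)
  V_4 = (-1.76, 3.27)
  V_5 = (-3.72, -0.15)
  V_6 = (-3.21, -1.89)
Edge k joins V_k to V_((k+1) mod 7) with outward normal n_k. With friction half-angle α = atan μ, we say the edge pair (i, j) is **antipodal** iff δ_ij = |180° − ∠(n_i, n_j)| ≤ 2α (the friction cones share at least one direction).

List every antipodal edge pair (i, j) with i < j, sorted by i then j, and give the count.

α = atan 0.15 = 8.53°;  2α = 17.06°
n_0 = (+0.7119, -0.7023)
n_1 = (+0.8133, +0.5819)
n_2 = (+0.2481, +0.9687)
n_3 = (-0.2562, +0.9666)
n_4 = (-0.8676, +0.4972)
n_5 = (-0.9596, -0.2813)
n_6 = (-0.5781, -0.8160)
  (0,1): δ = 99.81°  ·
  (0,2): δ = 59.76°  ·
  (0,3): δ = 30.54°  ·
  (0,4): δ = 14.79°  ✓
  (0,5): δ = 60.95°  ·
  (0,6): δ = 99.29°  ·
  (1,2): δ = 139.95°  ·
  (1,3): δ = 110.74°  ·
  (1,4): δ = 65.40°  ·
  (1,5): δ = 19.25°  ·
  (1,6): δ = 19.10°  ·
  (2,3): δ = 150.79°  ·
  (2,4): δ = 105.45°  ·
  (2,5): δ = 59.30°  ·
  (2,6): δ = 20.95°  ·
  (3,4): δ = 134.66°  ·
  (3,5): δ = 88.51°  ·
  (3,6): δ = 50.16°  ·
  (4,5): δ = 133.85°  ·
  (4,6): δ = 95.50°  ·
  (5,6): δ = 141.65°  ·
antipodal pairs: 1

count = 1; pairs: (0,4)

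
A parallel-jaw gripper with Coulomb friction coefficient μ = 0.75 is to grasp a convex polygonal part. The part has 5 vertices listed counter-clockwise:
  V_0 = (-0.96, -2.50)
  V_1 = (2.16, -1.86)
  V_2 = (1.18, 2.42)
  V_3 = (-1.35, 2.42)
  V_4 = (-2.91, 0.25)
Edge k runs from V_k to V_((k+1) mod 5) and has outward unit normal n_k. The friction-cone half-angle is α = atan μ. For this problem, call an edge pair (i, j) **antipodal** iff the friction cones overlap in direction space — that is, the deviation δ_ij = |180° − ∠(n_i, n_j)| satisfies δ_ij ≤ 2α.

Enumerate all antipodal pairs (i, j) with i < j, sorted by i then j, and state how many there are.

count = 5; pairs: (0,2), (0,3), (1,3), (1,4), (2,4)

α = atan 0.75 = 36.87°;  2α = 73.74°
n_0 = (+0.2009, -0.9796)
n_1 = (+0.9748, +0.2232)
n_2 = (+0.0000, +1.0000)
n_3 = (-0.8120, +0.5837)
n_4 = (-0.8157, -0.5784)
  (0,1): δ = 88.70°  ·
  (0,2): δ = 11.59°  ✓
  (0,3): δ = 42.70°  ✓
  (0,4): δ = 113.75°  ·
  (1,2): δ = 102.90°  ·
  (1,3): δ = 48.61°  ✓
  (1,4): δ = 22.44°  ✓
  (2,3): δ = 125.71°  ·
  (2,4): δ = 54.66°  ✓
  (3,4): δ = 108.95°  ·
antipodal pairs: 5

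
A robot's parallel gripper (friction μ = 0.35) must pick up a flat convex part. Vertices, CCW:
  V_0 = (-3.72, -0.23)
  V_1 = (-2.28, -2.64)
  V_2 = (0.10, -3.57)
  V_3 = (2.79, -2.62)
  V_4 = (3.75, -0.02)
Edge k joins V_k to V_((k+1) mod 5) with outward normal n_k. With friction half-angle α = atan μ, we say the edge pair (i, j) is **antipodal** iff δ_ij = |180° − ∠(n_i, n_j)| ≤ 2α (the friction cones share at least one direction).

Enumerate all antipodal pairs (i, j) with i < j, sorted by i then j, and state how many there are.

count = 2; pairs: (1,4), (2,4)

α = atan 0.35 = 19.29°;  2α = 38.58°
n_0 = (-0.8584, -0.5129)
n_1 = (-0.3640, -0.9314)
n_2 = (+0.3330, -0.9429)
n_3 = (+0.9381, -0.3464)
n_4 = (-0.0281, +0.9996)
  (0,1): δ = 142.20°  ·
  (0,2): δ = 101.41°  ·
  (0,3): δ = 51.12°  ·
  (0,4): δ = 60.75°  ·
  (1,2): δ = 139.21°  ·
  (1,3): δ = 88.92°  ·
  (1,4): δ = 22.95°  ✓
  (2,3): δ = 129.72°  ·
  (2,4): δ = 17.84°  ✓
  (3,4): δ = 68.12°  ·
antipodal pairs: 2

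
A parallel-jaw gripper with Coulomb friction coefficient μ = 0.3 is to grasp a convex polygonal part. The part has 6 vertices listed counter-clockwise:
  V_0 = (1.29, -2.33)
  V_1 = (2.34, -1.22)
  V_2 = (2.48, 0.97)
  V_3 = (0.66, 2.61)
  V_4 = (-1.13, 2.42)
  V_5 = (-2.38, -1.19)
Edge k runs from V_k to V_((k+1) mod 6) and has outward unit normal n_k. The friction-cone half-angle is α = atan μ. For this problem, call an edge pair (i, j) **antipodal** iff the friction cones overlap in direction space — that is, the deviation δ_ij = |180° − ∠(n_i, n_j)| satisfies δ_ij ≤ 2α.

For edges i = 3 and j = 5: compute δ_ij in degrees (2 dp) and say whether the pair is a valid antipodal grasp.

δ = 23.32°, valid

α = atan 0.3 = 16.70°;  2α = 33.40°
edge 3: e_3 = (-1.79, -0.19);  n_3 = (-0.1056, +0.9944)
edge 5: e_5 = (+3.67, -1.14);  n_5 = (-0.2966, -0.9550)
∠(n_3, n_5) = 156.68°
δ = |180° − 156.68°| = 23.32°
23.32° ≤ 2α = 33.40°  →  valid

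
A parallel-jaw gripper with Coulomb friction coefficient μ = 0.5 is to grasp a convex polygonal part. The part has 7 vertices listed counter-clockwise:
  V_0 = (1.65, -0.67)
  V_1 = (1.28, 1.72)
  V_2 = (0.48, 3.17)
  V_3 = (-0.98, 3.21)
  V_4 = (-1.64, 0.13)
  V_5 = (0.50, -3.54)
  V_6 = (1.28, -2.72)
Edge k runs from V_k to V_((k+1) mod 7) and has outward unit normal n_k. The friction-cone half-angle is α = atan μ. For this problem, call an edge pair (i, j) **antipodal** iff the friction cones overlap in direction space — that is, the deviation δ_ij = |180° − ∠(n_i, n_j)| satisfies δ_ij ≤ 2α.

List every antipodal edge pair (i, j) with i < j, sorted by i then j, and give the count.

α = atan 0.5 = 26.57°;  2α = 53.13°
n_0 = (+0.9882, +0.1530)
n_1 = (+0.8756, +0.4831)
n_2 = (+0.0274, +0.9996)
n_3 = (-0.9778, +0.2095)
n_4 = (-0.8639, -0.5037)
n_5 = (+0.7246, -0.6892)
n_6 = (+0.9841, -0.1776)
  (0,1): δ = 159.91°  ·
  (0,2): δ = 100.37°  ·
  (0,3): δ = 20.89°  ✓
  (0,4): δ = 21.45°  ✓
  (0,5): δ = 127.63°  ·
  (0,6): δ = 160.97°  ·
  (1,2): δ = 120.46°  ·
  (1,3): δ = 40.98°  ✓
  (1,4): δ = 1.36°  ✓
  (1,5): δ = 107.55°  ·
  (1,6): δ = 140.88°  ·
  (2,3): δ = 100.53°  ·
  (2,4): δ = 58.18°  ·
  (2,5): δ = 48.00°  ✓
  (2,6): δ = 81.34°  ·
  (3,4): δ = 137.66°  ·
  (3,5): δ = 31.47°  ✓
  (3,6): δ = 1.86°  ✓
  (4,5): δ = 73.81°  ·
  (4,6): δ = 40.48°  ✓
  (5,6): δ = 146.66°  ·
antipodal pairs: 8

count = 8; pairs: (0,3), (0,4), (1,3), (1,4), (2,5), (3,5), (3,6), (4,6)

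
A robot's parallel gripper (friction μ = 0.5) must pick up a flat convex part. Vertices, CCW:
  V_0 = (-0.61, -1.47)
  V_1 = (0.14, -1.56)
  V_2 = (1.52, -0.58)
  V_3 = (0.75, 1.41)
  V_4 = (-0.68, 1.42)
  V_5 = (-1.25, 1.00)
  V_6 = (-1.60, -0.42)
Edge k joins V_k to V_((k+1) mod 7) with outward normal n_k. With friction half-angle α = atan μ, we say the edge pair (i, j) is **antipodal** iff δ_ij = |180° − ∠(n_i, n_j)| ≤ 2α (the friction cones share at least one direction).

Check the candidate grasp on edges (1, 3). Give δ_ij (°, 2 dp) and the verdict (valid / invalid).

δ = 35.78°, valid

α = atan 0.5 = 26.57°;  2α = 53.13°
edge 1: e_1 = (+1.38, +0.98);  n_1 = (+0.5790, -0.8153)
edge 3: e_3 = (-1.43, +0.01);  n_3 = (+0.0070, +1.0000)
∠(n_1, n_3) = 144.22°
δ = |180° − 144.22°| = 35.78°
35.78° ≤ 2α = 53.13°  →  valid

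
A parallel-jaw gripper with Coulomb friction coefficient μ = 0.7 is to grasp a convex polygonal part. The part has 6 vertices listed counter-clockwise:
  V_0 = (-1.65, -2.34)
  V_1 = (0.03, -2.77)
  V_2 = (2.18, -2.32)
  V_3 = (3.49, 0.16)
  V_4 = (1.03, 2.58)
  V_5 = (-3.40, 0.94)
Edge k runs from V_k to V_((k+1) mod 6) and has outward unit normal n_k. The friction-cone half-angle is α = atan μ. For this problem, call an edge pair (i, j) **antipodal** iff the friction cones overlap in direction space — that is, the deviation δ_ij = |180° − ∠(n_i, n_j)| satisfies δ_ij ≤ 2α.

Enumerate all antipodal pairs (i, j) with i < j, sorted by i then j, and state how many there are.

count = 7; pairs: (0,3), (0,4), (1,3), (1,4), (2,4), (2,5), (3,5)

α = atan 0.7 = 34.99°;  2α = 69.98°
n_0 = (-0.2480, -0.9688)
n_1 = (+0.2049, -0.9788)
n_2 = (+0.8842, -0.4671)
n_3 = (+0.7013, +0.7129)
n_4 = (-0.3472, +0.9378)
n_5 = (-0.8823, -0.4707)
  (0,1): δ = 153.82°  ·
  (0,2): δ = 103.49°  ·
  (0,3): δ = 30.17°  ✓
  (0,4): δ = 34.67°  ✓
  (0,5): δ = 132.44°  ·
  (1,2): δ = 129.67°  ·
  (1,3): δ = 56.35°  ✓
  (1,4): δ = 8.49°  ✓
  (1,5): δ = 106.26°  ·
  (2,3): δ = 106.69°  ·
  (2,4): δ = 41.84°  ✓
  (2,5): δ = 55.93°  ✓
  (3,4): δ = 115.15°  ·
  (3,5): δ = 17.39°  ✓
  (4,5): δ = 82.23°  ·
antipodal pairs: 7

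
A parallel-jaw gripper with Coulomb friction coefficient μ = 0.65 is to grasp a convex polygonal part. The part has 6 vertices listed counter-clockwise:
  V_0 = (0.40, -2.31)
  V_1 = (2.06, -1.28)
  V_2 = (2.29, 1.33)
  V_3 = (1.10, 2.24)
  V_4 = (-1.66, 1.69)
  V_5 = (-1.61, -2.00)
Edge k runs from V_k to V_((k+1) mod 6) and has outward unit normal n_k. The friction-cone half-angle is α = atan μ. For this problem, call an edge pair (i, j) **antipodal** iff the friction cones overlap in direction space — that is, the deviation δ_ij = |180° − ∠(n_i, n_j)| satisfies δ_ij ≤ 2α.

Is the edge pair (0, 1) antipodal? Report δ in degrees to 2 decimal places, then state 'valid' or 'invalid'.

δ = 126.85°, invalid

α = atan 0.65 = 33.02°;  2α = 66.05°
edge 0: e_0 = (+1.66, +1.03);  n_0 = (+0.5272, -0.8497)
edge 1: e_1 = (+0.23, +2.61);  n_1 = (+0.9961, -0.0878)
∠(n_0, n_1) = 53.15°
δ = |180° − 53.15°| = 126.85°
126.85° > 2α = 66.05°  →  invalid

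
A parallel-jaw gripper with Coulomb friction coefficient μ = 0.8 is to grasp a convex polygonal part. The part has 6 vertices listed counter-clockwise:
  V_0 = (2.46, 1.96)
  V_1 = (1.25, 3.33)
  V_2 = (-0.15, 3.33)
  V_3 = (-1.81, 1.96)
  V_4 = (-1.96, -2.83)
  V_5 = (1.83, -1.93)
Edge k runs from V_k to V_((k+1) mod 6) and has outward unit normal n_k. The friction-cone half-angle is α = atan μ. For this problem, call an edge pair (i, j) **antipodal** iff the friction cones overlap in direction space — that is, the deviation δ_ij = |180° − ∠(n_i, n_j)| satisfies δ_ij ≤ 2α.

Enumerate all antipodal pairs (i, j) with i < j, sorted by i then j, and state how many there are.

α = atan 0.8 = 38.66°;  2α = 77.32°
n_0 = (+0.7495, +0.6620)
n_1 = (+0.0000, +1.0000)
n_2 = (-0.6365, +0.7713)
n_3 = (-0.9995, +0.0313)
n_4 = (+0.2310, -0.9729)
n_5 = (+0.9871, -0.1599)
  (0,1): δ = 131.45°  ·
  (0,2): δ = 91.92°  ·
  (0,3): δ = 43.24°  ✓
  (0,4): δ = 61.91°  ✓
  (0,5): δ = 129.35°  ·
  (1,2): δ = 140.47°  ·
  (1,3): δ = 91.79°  ·
  (1,4): δ = 13.36°  ✓
  (1,5): δ = 80.80°  ·
  (2,3): δ = 131.33°  ·
  (2,4): δ = 26.17°  ✓
  (2,5): δ = 41.27°  ✓
  (3,4): δ = 74.85°  ✓
  (3,5): δ = 7.41°  ✓
  (4,5): δ = 112.56°  ·
antipodal pairs: 7

count = 7; pairs: (0,3), (0,4), (1,4), (2,4), (2,5), (3,4), (3,5)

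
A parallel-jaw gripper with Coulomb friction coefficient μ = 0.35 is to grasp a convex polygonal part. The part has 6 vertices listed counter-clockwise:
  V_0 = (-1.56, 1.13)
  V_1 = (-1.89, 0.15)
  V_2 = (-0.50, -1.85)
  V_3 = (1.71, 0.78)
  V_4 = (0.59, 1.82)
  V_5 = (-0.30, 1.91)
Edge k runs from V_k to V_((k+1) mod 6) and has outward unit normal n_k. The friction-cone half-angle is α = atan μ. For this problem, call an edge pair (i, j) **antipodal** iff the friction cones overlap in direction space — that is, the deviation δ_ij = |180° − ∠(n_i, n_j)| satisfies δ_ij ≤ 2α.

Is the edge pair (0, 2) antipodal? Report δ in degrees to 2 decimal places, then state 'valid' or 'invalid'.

α = atan 0.35 = 19.29°;  2α = 38.58°
edge 0: e_0 = (-0.33, -0.98);  n_0 = (-0.9477, +0.3191)
edge 2: e_2 = (+2.21, +2.63);  n_2 = (+0.7656, -0.6433)
∠(n_0, n_2) = 158.57°
δ = |180° − 158.57°| = 21.43°
21.43° ≤ 2α = 38.58°  →  valid

δ = 21.43°, valid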